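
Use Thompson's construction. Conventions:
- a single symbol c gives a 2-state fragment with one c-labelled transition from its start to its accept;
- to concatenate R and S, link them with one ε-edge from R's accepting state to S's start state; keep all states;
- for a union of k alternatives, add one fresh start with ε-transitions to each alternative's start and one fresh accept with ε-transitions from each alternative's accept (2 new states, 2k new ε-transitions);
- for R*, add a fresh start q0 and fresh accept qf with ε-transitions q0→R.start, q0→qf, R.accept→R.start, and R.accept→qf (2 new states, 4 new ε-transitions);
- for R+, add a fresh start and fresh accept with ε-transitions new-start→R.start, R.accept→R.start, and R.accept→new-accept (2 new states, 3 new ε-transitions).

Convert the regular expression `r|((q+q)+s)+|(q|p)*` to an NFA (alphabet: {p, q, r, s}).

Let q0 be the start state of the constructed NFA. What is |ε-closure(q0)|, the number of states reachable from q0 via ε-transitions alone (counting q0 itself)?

Work bottom-up. For each fragment F, track |ε-closure(F.start)| and whether F's accept lies in that closure (i.e. whether F accepts ε). A single-symbol fragment has closure size 1 and does not accept ε.
  q+ → new start ε-reaches only the body's start; the new accept needs a symbol first: |closure| = 1 + 1 = 2
  q+q → same as the first factor's closure: |closure| = 2
  (q+q)+ → |closure| = 1 + 2 = 3 (the body doesn't accept ε, so the new accept is not reached)
  (q+q)+s → |closure| equals the left operand's closure size = 3 (its accept is not ε-reachable, so the closure stops there)
  ((q+q)+s)+ → |closure| = 1 + 3 = 4 (the body doesn't accept ε, so the new accept is not reached)
  q|p → |closure| = 1 + 1 + 1 = 3 (the new accept is not ε-reachable since no branch accepts ε)
  (q|p)* → new start has ε-edges to the inner start and to the new accept, so |closure| = 2 + 3 = 5
  r|((q+q)+s)+|(q|p)* → |closure| = 1 (new start) + (1 + 4 + 5) + 1 (new accept, since some branch ε-reaches its own accept) = 12

12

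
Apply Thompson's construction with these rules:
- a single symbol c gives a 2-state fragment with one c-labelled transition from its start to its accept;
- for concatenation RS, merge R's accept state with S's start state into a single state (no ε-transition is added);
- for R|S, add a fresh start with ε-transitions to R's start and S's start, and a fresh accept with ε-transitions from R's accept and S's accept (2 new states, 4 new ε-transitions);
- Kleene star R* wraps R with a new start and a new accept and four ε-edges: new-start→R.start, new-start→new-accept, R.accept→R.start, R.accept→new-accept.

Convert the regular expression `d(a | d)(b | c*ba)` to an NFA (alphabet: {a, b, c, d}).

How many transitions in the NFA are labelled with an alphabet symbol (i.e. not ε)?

Recursing over subexpressions:
Each of the 7 symbol leaves contributes exactly 1 symbol transition.
  a | d — 2 symbol transitions
  c* — 1 symbol transition
  c*ba — 3 symbol transitions
  b | c*ba — 4 symbol transitions
  d(a | d)(b | c*ba) — 7 symbol transitions

7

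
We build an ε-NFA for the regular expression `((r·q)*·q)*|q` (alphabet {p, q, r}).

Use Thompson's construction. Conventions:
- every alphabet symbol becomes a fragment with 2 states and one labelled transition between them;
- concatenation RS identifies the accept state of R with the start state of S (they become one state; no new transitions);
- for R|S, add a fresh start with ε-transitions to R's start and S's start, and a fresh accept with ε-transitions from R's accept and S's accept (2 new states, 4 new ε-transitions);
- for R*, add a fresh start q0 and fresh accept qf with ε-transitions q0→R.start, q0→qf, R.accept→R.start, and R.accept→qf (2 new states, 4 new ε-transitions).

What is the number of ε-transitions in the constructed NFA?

Recursing over subexpressions:
Each of the 4 symbol leaves contributes 0 ε-transitions.
  r·q = 0 ε-transitions
  (r·q)* = 4 ε-transitions
  (r·q)*·q = 4 ε-transitions
  ((r·q)*·q)* = 8 ε-transitions
  ((r·q)*·q)*|q = 12 ε-transitions

12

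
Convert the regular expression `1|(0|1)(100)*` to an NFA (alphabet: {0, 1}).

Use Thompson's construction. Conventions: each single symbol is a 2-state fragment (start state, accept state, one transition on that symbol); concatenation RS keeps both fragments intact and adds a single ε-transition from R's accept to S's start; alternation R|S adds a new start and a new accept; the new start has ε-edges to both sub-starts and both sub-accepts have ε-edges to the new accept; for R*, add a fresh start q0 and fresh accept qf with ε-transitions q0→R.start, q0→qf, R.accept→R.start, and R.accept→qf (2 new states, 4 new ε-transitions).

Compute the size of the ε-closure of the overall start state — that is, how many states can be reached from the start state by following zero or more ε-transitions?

Compute the ε-closure size of each fragment's start state recursively; a symbol fragment's start has no outgoing ε-edge, so its closure is just itself (size 1).
  0|1 : new start ε-reaches every alternative's start; none of them accept ε, so the new accept is not reached: |closure| = 1 + 1 + 1 = 3
  100 : |closure| equals the left operand's closure size = 1 (its accept is not ε-reachable, so the closure stops there)
  (100)* : the star's fresh start ε-reaches both the body's start and the fresh accept: |closure| = 2 + 1 = 3
  (0|1)(100)* : same as the first factor's closure: |closure| = 3
  1|(0|1)(100)* : new start ε-reaches every alternative's start; none of them accept ε, so the new accept is not reached: |closure| = 1 + 1 + 3 = 5

5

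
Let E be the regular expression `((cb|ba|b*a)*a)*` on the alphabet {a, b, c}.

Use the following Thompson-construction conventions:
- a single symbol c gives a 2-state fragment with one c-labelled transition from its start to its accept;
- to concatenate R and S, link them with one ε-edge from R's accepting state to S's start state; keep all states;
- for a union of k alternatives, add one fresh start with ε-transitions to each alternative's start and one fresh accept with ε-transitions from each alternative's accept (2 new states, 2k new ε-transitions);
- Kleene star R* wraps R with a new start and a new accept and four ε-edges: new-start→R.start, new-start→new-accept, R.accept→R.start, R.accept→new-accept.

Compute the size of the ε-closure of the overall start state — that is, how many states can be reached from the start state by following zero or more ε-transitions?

Work bottom-up. For each fragment F, track |ε-closure(F.start)| and whether F's accept lies in that closure (i.e. whether F accepts ε). A single-symbol fragment has closure size 1 and does not accept ε.
  cb : same as the first factor's closure: |ε-closure| = 1
  ba : same as the first factor's closure: |ε-closure| = 1
  b* : new start has ε-edges to the inner start and to the new accept, so |ε-closure| = 2 + 1 = 3
  b*a : |ε-closure| = 3 + 1 = 4 (closure spills across the concat boundary because the left factor accepts ε)
  cb|ba|b*a : |ε-closure| = 1 + 1 + 1 + 4 = 7 (the new accept is not ε-reachable since no branch accepts ε)
  (cb|ba|b*a)* : new start has ε-edges to the inner start and to the new accept, so |ε-closure| = 2 + 7 = 9
  (cb|ba|b*a)*a : |ε-closure| = 9 + 1 = 10 (closure spills across the concat boundary because the left factor accepts ε)
  ((cb|ba|b*a)*a)* : |ε-closure| = 1 (new start) + 10 (body) + 1 (new accept) = 12

12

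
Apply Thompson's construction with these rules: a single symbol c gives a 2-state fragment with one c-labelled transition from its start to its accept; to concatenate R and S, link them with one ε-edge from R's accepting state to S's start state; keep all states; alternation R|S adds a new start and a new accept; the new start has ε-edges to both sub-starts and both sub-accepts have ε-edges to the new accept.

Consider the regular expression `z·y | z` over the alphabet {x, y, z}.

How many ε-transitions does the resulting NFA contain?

5

Bottom-up over the parse tree:
Each of the 3 symbol leaves contributes 0 ε-transitions.
  z·y : 1 ε-transition
  z·y | z : 5 ε-transitions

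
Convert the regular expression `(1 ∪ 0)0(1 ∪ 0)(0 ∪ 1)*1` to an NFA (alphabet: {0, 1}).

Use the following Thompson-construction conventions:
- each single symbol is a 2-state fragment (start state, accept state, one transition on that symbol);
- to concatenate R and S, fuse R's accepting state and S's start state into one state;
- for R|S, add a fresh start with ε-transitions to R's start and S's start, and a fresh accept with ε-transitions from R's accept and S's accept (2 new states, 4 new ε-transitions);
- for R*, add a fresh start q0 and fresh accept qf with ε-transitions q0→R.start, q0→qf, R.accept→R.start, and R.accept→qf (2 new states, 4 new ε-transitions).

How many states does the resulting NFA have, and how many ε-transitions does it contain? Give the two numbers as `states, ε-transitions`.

20, 16

Recursing over subexpressions:
Each of the 8 symbol leaves contributes 2 states and 0 ε-transitions.
  1 ∪ 0 — 6 states, 4 ε-transitions
  1 ∪ 0 — 6 states, 4 ε-transitions
  0 ∪ 1 — 6 states, 4 ε-transitions
  (0 ∪ 1)* — 8 states, 8 ε-transitions
  (1 ∪ 0)0(1 ∪ 0)(0 ∪ 1)*1 — 20 states, 16 ε-transitions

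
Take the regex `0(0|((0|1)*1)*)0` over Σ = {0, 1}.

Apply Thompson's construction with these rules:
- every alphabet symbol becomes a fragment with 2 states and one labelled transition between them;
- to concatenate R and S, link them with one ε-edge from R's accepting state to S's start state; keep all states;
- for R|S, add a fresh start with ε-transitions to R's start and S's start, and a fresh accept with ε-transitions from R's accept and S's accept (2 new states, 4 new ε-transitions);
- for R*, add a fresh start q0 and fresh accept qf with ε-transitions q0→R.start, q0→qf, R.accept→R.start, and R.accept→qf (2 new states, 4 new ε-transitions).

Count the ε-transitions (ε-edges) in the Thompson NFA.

19

Bottom-up over the parse tree:
Each of the 6 symbol leaves contributes 0 ε-transitions.
  0|1 — 4 ε-transitions
  (0|1)* — 8 ε-transitions
  (0|1)*1 — 9 ε-transitions
  ((0|1)*1)* — 13 ε-transitions
  0|((0|1)*1)* — 17 ε-transitions
  0(0|((0|1)*1)*)0 — 19 ε-transitions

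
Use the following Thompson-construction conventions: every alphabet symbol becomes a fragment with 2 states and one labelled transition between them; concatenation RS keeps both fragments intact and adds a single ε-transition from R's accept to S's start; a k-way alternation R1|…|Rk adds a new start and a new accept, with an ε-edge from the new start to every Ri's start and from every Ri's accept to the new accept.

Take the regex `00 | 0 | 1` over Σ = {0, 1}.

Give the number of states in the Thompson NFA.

Per subexpression:
Each of the 4 symbol leaves contributes a 2-state fragment.
  00 = 4 states
  00 | 0 | 1 = 10 states

10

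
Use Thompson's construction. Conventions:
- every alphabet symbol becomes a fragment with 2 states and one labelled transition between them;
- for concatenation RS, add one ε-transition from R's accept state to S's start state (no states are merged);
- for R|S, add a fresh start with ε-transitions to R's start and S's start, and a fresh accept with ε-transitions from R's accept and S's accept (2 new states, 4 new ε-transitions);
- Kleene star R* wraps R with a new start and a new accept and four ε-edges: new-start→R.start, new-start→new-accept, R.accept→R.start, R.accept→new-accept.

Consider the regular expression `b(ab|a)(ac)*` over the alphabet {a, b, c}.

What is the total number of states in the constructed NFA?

Recursing over subexpressions:
Each of the 6 symbol leaves contributes a 2-state fragment.
  ab = 4 states
  ab|a = 8 states
  ac = 4 states
  (ac)* = 6 states
  b(ab|a)(ac)* = 16 states

16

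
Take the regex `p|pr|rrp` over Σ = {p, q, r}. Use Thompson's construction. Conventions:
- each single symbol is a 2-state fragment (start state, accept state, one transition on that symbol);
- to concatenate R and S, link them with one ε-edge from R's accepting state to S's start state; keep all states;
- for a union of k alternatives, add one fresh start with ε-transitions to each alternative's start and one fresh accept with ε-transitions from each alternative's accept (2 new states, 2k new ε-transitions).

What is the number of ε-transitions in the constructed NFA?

By structural recursion:
Each of the 6 symbol leaves contributes 0 ε-transitions.
  pr → 1 ε-transition
  rrp → 2 ε-transitions
  p|pr|rrp → 9 ε-transitions

9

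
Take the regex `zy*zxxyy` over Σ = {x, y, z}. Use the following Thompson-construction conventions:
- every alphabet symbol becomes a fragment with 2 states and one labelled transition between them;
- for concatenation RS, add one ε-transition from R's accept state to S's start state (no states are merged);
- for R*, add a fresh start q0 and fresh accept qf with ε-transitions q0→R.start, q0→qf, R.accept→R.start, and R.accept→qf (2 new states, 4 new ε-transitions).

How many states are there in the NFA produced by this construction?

16

Recursing over subexpressions:
Each of the 7 symbol leaves contributes a 2-state fragment.
  y* — 4 states
  zy*zxxyy — 16 states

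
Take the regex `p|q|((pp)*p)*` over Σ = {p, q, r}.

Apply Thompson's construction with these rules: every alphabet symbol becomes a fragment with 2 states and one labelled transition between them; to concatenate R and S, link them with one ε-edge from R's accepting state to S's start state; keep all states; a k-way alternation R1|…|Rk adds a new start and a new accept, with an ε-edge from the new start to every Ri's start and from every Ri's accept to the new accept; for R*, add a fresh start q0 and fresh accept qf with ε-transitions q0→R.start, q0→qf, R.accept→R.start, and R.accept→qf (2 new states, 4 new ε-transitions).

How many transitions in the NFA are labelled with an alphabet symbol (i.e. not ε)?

By structural recursion:
Each of the 5 symbol leaves contributes exactly 1 symbol transition.
  pp = 2 symbol transitions
  (pp)* = 2 symbol transitions
  (pp)*p = 3 symbol transitions
  ((pp)*p)* = 3 symbol transitions
  p|q|((pp)*p)* = 5 symbol transitions

5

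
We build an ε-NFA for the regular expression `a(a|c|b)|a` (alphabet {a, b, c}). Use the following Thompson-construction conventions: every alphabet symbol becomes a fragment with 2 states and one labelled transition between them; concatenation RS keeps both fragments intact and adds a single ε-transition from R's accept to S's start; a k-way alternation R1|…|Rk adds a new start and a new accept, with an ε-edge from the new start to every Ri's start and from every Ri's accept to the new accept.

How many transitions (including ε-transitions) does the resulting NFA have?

16

Bottom-up over the parse tree:
Each of the 5 symbol leaves contributes 1 transition (1 symbol, 0 ε).
  a|c|b — 9 transitions (3 symbol, 6 ε)
  a(a|c|b) — 11 transitions (4 symbol, 7 ε)
  a(a|c|b)|a — 16 transitions (5 symbol, 11 ε)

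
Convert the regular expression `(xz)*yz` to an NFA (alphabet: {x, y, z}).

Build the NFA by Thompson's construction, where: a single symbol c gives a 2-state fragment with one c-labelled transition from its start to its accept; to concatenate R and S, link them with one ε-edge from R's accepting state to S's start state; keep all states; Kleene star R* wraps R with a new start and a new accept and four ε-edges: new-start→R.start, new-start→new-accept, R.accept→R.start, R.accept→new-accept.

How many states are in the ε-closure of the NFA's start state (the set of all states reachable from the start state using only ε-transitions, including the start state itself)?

4

Let C(F) = |ε-closure(F.start)| within fragment F, and note whether F accepts ε. Symbol fragments have C = 1 and do not accept ε. Then:
  xz : same as the first factor's closure: |ε-closure| = 1
  (xz)* : new start has ε-edges to the inner start and to the new accept, so |ε-closure| = 2 + 1 = 3
  (xz)*yz : the left operand accepts ε, so the closure extends into the next operand (via the concat ε-link); |ε-closure| = 3 + 1 = 4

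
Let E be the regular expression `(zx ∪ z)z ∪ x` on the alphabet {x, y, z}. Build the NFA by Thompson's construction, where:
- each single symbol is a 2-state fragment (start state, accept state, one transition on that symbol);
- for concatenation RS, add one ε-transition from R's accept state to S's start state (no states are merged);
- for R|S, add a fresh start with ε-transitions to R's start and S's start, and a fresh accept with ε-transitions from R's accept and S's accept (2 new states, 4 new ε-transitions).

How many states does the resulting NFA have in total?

Recursing over subexpressions:
Each of the 5 symbol leaves contributes a 2-state fragment.
  zx = 4 states
  zx ∪ z = 8 states
  (zx ∪ z)z = 10 states
  (zx ∪ z)z ∪ x = 14 states

14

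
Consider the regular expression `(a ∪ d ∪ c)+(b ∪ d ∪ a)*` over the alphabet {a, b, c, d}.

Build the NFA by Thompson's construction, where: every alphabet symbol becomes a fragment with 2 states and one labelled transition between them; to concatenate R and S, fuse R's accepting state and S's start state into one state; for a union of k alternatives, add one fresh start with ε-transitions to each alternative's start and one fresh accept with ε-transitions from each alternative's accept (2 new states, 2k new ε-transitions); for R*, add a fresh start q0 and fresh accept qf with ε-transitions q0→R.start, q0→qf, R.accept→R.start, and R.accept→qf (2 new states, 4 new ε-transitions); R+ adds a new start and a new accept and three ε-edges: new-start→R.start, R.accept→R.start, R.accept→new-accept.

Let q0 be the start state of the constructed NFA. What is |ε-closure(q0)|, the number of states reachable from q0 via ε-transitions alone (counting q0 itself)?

5

Work bottom-up. For each fragment F, track |ε-closure(F.start)| and whether F's accept lies in that closure (i.e. whether F accepts ε). A single-symbol fragment has closure size 1 and does not accept ε.
  a ∪ d ∪ c : C = 1 + 1 + 1 + 1 = 4 (the new accept is not ε-reachable since no branch accepts ε)
  (a ∪ d ∪ c)+ : new start ε-reaches only the body's start; the new accept needs a symbol first: C = 1 + 4 = 5
  b ∪ d ∪ a : new start ε-reaches every alternative's start; none of them accept ε, so the new accept is not reached: C = 1 + 1 + 1 + 1 = 4
  (b ∪ d ∪ a)* : the star's fresh start ε-reaches both the body's start and the fresh accept: C = 2 + 4 = 6
  (a ∪ d ∪ c)+(b ∪ d ∪ a)* : same as the first factor's closure: C = 5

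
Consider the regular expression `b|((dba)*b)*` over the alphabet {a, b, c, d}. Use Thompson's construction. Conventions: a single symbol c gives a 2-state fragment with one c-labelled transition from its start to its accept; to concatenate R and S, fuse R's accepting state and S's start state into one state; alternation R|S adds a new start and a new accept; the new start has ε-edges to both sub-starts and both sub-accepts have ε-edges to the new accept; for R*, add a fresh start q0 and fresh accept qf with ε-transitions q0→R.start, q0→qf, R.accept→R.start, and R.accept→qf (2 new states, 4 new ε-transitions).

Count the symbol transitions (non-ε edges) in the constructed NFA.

By structural recursion:
Each of the 5 symbol leaves contributes exactly 1 symbol transition.
  dba = 3 symbol transitions
  (dba)* = 3 symbol transitions
  (dba)*b = 4 symbol transitions
  ((dba)*b)* = 4 symbol transitions
  b|((dba)*b)* = 5 symbol transitions

5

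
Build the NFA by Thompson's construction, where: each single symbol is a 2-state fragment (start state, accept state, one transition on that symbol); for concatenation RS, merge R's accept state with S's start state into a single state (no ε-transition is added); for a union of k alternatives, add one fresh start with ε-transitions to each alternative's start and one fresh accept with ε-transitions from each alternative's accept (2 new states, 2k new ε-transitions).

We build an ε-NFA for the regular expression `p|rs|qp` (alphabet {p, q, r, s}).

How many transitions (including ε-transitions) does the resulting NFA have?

11

Building bottom-up:
Each of the 5 symbol leaves contributes 1 transition (1 symbol, 0 ε).
  rs → 2 transitions (2 symbol, 0 ε)
  qp → 2 transitions (2 symbol, 0 ε)
  p|rs|qp → 11 transitions (5 symbol, 6 ε)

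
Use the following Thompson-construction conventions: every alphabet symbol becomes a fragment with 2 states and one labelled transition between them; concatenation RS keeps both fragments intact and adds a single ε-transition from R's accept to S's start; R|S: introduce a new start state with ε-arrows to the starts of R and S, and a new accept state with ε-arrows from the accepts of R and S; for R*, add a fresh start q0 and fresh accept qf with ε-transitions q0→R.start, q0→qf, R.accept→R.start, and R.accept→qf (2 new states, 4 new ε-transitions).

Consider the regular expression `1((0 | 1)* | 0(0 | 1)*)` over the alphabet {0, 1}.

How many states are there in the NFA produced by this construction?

22

Bottom-up over the parse tree:
Each of the 6 symbol leaves contributes a 2-state fragment.
  0 | 1 → 6 states
  (0 | 1)* → 8 states
  0 | 1 → 6 states
  (0 | 1)* → 8 states
  0(0 | 1)* → 10 states
  (0 | 1)* | 0(0 | 1)* → 20 states
  1((0 | 1)* | 0(0 | 1)*) → 22 states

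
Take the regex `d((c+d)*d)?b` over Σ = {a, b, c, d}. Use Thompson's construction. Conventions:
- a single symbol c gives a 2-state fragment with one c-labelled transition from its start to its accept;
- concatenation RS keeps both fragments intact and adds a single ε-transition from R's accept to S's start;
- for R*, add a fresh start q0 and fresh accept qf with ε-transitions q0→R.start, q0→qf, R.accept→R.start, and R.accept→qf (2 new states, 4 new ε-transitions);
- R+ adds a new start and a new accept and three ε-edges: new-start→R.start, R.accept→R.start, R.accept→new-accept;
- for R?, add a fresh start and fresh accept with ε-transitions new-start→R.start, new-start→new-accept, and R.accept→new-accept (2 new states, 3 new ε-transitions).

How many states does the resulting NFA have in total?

16

Building bottom-up:
Each of the 5 symbol leaves contributes a 2-state fragment.
  c+ : 4 states
  c+d : 6 states
  (c+d)* : 8 states
  (c+d)*d : 10 states
  ((c+d)*d)? : 12 states
  d((c+d)*d)?b : 16 states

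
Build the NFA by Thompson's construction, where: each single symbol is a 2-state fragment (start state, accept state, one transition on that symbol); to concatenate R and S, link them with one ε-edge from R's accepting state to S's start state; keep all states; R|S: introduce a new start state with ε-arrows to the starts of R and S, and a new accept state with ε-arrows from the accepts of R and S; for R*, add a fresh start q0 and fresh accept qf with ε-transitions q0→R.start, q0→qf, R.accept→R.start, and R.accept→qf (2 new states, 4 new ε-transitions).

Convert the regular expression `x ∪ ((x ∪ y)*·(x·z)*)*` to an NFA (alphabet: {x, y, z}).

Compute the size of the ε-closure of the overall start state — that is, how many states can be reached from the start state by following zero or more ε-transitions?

13

Compute the ε-closure size of each fragment's start state recursively; a symbol fragment's start has no outgoing ε-edge, so its closure is just itself (size 1).
  x ∪ y → |ε-closure| = 1 + 1 + 1 = 3 (the new accept is not ε-reachable since no branch accepts ε)
  (x ∪ y)* → new start has ε-edges to the inner start and to the new accept, so |ε-closure| = 2 + 3 = 5
  x·z → |ε-closure| equals the left operand's closure size = 1 (its accept is not ε-reachable, so the closure stops there)
  (x·z)* → the star's fresh start ε-reaches both the body's start and the fresh accept: |ε-closure| = 2 + 1 = 3
  (x ∪ y)*·(x·z)* → |ε-closure| = 5 + 3 = 8 (closure spills across the concat boundary because the left factor accepts ε)
  ((x ∪ y)*·(x·z)*)* → the star's fresh start ε-reaches both the body's start and the fresh accept: |ε-closure| = 2 + 8 = 10
  x ∪ ((x ∪ y)*·(x·z)*)* → new start ε-reaches every alternative's start; at least one alternative accepts ε, so the union's new accept is reached too: |ε-closure| = 1 + 1 + 10 + 1 = 13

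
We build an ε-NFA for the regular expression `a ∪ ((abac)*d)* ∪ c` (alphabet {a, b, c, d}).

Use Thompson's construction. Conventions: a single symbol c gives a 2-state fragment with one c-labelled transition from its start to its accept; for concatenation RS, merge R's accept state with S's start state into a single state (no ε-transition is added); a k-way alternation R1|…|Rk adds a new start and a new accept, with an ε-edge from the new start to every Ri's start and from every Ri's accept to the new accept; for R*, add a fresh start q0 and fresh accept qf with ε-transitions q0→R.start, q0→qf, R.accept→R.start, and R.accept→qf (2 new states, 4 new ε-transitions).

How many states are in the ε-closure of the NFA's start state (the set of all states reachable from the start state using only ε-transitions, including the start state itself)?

9

Let C(F) = |ε-closure(F.start)| within fragment F, and note whether F accepts ε. Symbol fragments have C = 1 and do not accept ε. Then:
  abac → same as the first factor's closure: |closure| = 1
  (abac)* → new start has ε-edges to the inner start and to the new accept, so |closure| = 2 + 1 = 3
  (abac)*d → the left operand accepts ε, so the closure extends into the next operand (the shared merged state is already counted); |closure| = 3 + (1−1) = 3
  ((abac)*d)* → the star's fresh start ε-reaches both the body's start and the fresh accept: |closure| = 2 + 3 = 5
  a ∪ ((abac)*d)* ∪ c → new start ε-reaches every alternative's start; at least one alternative accepts ε, so the union's new accept is reached too: |closure| = 1 + 1 + 5 + 1 + 1 = 9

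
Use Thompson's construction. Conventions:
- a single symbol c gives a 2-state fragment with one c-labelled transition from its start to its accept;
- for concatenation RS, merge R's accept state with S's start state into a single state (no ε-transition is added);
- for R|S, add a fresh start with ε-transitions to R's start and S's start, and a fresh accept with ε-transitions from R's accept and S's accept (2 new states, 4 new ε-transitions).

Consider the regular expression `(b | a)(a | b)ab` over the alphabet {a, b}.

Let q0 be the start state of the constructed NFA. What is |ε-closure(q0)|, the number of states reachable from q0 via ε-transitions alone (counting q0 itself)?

Compute the ε-closure size of each fragment's start state recursively; a symbol fragment's start has no outgoing ε-edge, so its closure is just itself (size 1).
  b | a : new start ε-reaches every alternative's start; none of them accept ε, so the new accept is not reached: |closure| = 1 + 1 + 1 = 3
  a | b : new start ε-reaches every alternative's start; none of them accept ε, so the new accept is not reached: |closure| = 1 + 1 + 1 = 3
  (b | a)(a | b)ab : |closure| equals the left operand's closure size = 3 (its accept is not ε-reachable, so the closure stops there)

3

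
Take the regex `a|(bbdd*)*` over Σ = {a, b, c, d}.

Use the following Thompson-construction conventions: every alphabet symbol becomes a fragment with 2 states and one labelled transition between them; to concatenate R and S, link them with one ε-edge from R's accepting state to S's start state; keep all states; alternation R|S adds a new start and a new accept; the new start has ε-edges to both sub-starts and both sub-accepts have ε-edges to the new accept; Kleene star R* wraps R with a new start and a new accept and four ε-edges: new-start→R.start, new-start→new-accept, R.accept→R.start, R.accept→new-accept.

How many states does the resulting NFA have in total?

16

Recursing over subexpressions:
Each of the 5 symbol leaves contributes a 2-state fragment.
  d* → 4 states
  bbdd* → 10 states
  (bbdd*)* → 12 states
  a|(bbdd*)* → 16 states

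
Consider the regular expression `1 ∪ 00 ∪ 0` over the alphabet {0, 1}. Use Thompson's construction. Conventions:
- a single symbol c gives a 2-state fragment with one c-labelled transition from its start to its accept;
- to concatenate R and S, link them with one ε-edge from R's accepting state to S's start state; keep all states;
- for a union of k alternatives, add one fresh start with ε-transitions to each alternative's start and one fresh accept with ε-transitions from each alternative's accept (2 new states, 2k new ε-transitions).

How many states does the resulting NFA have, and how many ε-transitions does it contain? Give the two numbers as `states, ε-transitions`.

Building bottom-up:
Each of the 4 symbol leaves contributes 2 states and 0 ε-transitions.
  00 — 4 states, 1 ε-transition
  1 ∪ 00 ∪ 0 — 10 states, 7 ε-transitions

10, 7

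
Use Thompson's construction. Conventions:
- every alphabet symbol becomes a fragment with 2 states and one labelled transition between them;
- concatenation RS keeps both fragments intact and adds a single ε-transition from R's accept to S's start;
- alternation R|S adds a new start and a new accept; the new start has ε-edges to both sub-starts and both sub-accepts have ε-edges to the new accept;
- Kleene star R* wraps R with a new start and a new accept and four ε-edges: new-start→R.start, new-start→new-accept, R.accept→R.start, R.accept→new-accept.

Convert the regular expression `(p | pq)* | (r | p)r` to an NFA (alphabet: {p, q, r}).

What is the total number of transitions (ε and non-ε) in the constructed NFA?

Bottom-up over the parse tree:
Each of the 6 symbol leaves contributes 1 transition (1 symbol, 0 ε).
  pq : 3 transitions (2 symbol, 1 ε)
  p | pq : 8 transitions (3 symbol, 5 ε)
  (p | pq)* : 12 transitions (3 symbol, 9 ε)
  r | p : 6 transitions (2 symbol, 4 ε)
  (r | p)r : 8 transitions (3 symbol, 5 ε)
  (p | pq)* | (r | p)r : 24 transitions (6 symbol, 18 ε)

24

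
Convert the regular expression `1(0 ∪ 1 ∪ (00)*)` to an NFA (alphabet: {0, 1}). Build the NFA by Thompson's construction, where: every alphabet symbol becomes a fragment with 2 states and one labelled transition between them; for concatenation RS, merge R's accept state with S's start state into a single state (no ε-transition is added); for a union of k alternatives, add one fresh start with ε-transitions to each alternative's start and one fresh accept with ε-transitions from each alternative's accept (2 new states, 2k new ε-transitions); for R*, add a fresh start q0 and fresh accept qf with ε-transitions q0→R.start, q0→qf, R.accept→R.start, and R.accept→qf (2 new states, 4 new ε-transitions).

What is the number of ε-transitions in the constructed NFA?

Bottom-up over the parse tree:
Each of the 5 symbol leaves contributes 0 ε-transitions.
  00 = 0 ε-transitions
  (00)* = 4 ε-transitions
  0 ∪ 1 ∪ (00)* = 10 ε-transitions
  1(0 ∪ 1 ∪ (00)*) = 10 ε-transitions

10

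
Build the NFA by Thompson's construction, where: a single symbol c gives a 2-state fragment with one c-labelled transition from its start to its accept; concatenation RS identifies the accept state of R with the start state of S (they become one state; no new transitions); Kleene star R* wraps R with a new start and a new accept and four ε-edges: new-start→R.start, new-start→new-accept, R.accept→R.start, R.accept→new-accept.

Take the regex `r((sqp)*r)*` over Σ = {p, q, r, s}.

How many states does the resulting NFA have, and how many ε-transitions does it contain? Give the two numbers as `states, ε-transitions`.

Bottom-up over the parse tree:
Each of the 5 symbol leaves contributes 2 states and 0 ε-transitions.
  sqp : 4 states, 0 ε-transitions
  (sqp)* : 6 states, 4 ε-transitions
  (sqp)*r : 7 states, 4 ε-transitions
  ((sqp)*r)* : 9 states, 8 ε-transitions
  r((sqp)*r)* : 10 states, 8 ε-transitions

10, 8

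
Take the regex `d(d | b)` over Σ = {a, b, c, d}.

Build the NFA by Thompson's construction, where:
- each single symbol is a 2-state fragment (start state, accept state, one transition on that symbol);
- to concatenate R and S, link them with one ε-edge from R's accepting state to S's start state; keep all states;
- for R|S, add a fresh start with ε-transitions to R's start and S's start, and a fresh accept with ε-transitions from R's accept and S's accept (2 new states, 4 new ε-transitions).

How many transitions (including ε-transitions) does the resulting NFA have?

8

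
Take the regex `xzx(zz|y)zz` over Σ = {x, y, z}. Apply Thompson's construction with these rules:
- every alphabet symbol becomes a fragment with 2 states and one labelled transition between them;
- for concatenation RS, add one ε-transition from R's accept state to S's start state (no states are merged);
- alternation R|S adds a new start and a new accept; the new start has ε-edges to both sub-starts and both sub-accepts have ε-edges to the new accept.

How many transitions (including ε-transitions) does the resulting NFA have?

Recursing over subexpressions:
Each of the 8 symbol leaves contributes 1 transition (1 symbol, 0 ε).
  zz = 3 transitions (2 symbol, 1 ε)
  zz|y = 8 transitions (3 symbol, 5 ε)
  xzx(zz|y)zz = 18 transitions (8 symbol, 10 ε)

18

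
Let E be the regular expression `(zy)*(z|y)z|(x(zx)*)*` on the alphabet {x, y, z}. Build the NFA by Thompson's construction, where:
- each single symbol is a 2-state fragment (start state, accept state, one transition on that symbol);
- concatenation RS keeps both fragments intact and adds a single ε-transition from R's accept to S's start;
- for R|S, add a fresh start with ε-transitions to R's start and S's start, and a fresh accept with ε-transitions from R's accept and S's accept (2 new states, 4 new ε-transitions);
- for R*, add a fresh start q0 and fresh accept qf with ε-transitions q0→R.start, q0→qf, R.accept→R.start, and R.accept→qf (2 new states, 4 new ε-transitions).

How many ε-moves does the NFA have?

25

Building bottom-up:
Each of the 8 symbol leaves contributes 0 ε-transitions.
  zy — 1 ε-transition
  (zy)* — 5 ε-transitions
  z|y — 4 ε-transitions
  (zy)*(z|y)z — 11 ε-transitions
  zx — 1 ε-transition
  (zx)* — 5 ε-transitions
  x(zx)* — 6 ε-transitions
  (x(zx)*)* — 10 ε-transitions
  (zy)*(z|y)z|(x(zx)*)* — 25 ε-transitions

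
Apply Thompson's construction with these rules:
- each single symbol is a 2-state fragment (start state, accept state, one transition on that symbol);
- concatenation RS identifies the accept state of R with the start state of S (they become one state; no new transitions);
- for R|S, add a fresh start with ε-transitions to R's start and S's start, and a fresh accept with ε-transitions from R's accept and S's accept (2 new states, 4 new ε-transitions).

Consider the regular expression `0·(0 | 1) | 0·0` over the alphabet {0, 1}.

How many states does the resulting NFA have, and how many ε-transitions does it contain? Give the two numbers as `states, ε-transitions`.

Per subexpression:
Each of the 5 symbol leaves contributes 2 states and 0 ε-transitions.
  0 | 1 = 6 states, 4 ε-transitions
  0·(0 | 1) = 7 states, 4 ε-transitions
  0·0 = 3 states, 0 ε-transitions
  0·(0 | 1) | 0·0 = 12 states, 8 ε-transitions

12, 8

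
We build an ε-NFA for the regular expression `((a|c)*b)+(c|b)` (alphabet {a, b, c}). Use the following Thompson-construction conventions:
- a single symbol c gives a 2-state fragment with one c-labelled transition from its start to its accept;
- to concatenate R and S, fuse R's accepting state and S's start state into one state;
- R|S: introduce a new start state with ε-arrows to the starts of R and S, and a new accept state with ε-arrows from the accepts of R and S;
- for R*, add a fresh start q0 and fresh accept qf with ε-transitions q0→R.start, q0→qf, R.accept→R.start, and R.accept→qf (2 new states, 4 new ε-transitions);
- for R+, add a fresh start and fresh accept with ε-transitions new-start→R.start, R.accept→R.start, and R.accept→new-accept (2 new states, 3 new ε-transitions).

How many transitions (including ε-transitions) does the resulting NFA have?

20

Building bottom-up:
Each of the 5 symbol leaves contributes 1 transition (1 symbol, 0 ε).
  a|c — 6 transitions (2 symbol, 4 ε)
  (a|c)* — 10 transitions (2 symbol, 8 ε)
  (a|c)*b — 11 transitions (3 symbol, 8 ε)
  ((a|c)*b)+ — 14 transitions (3 symbol, 11 ε)
  c|b — 6 transitions (2 symbol, 4 ε)
  ((a|c)*b)+(c|b) — 20 transitions (5 symbol, 15 ε)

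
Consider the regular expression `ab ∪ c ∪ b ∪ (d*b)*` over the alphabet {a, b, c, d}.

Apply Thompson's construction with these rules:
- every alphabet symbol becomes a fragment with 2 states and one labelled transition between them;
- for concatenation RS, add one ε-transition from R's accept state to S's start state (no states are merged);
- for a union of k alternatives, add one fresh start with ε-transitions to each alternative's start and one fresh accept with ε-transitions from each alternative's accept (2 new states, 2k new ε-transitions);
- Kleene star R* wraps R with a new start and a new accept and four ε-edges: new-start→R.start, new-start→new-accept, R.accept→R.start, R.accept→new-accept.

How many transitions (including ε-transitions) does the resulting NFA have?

Per subexpression:
Each of the 6 symbol leaves contributes 1 transition (1 symbol, 0 ε).
  ab : 3 transitions (2 symbol, 1 ε)
  d* : 5 transitions (1 symbol, 4 ε)
  d*b : 7 transitions (2 symbol, 5 ε)
  (d*b)* : 11 transitions (2 symbol, 9 ε)
  ab ∪ c ∪ b ∪ (d*b)* : 24 transitions (6 symbol, 18 ε)

24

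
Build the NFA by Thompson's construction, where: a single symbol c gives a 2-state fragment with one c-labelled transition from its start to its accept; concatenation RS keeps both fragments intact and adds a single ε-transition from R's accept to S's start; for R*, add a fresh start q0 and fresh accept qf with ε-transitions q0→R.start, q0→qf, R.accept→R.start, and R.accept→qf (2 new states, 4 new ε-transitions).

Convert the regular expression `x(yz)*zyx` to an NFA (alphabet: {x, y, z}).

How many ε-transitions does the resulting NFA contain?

Building bottom-up:
Each of the 6 symbol leaves contributes 0 ε-transitions.
  yz → 1 ε-transition
  (yz)* → 5 ε-transitions
  x(yz)*zyx → 9 ε-transitions

9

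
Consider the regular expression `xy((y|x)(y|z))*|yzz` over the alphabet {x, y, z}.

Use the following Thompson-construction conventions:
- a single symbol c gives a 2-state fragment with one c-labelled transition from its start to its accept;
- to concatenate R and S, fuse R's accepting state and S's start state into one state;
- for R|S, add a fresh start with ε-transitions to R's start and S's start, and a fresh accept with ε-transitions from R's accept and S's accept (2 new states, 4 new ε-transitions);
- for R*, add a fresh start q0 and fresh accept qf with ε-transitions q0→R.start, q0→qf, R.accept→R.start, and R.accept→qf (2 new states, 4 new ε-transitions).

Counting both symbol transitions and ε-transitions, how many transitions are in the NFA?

25

Per subexpression:
Each of the 9 symbol leaves contributes 1 transition (1 symbol, 0 ε).
  y|x — 6 transitions (2 symbol, 4 ε)
  y|z — 6 transitions (2 symbol, 4 ε)
  (y|x)(y|z) — 12 transitions (4 symbol, 8 ε)
  ((y|x)(y|z))* — 16 transitions (4 symbol, 12 ε)
  xy((y|x)(y|z))* — 18 transitions (6 symbol, 12 ε)
  yzz — 3 transitions (3 symbol, 0 ε)
  xy((y|x)(y|z))*|yzz — 25 transitions (9 symbol, 16 ε)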